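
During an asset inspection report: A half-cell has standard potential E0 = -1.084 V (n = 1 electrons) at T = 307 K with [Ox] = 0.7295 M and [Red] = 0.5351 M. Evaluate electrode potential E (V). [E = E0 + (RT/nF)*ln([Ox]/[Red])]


Apply the Nernst equation: E = E0 + (RT/nF)*ln([Ox]/[Red])
Step 1: RT/nF = 8.314*307/(1*96485) = 0.02645383 V
Step 2: [Ox]/[Red] = 0.7295/0.5351 = 1.363297
Step 3: ln(1.363297) = 0.309906
Step 4: correction = 0.02645383 * 0.309906 = 0.008 V
E = -1.084 + 0.008 = -1.076 V

-1.076 V


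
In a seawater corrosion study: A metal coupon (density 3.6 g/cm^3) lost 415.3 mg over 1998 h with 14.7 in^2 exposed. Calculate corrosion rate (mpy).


Apply the mpy weight-loss relation: CR = 534 * W / (D * A * T)
Numerator: 534 * 415.3 = 221770.2
Denominator: 3.6 * 14.7 * 1998 = 105734.16
CR = 221770.2 / 105734.16 = 2.097 mpy

2.097 mpy


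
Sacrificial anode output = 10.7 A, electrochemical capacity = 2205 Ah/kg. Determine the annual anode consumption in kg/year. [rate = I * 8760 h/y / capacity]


Annual consumption = current * hours per year / capacity
Rate = 10.7 * 8760 / 2205 = 42.5 kg/year

42.5 kg/year


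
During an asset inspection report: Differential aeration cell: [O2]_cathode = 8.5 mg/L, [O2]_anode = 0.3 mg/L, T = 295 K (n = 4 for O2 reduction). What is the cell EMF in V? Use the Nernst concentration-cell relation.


Apply the Nernst concentration-cell relation: E = (RT/nF)*ln(C_cathode/C_anode)
RT/nF = 8.314*295/(4*96485) = 0.00635495 V
ln(8.5/0.3) = 3.34404
E = 0.00635495 * 3.34404 = 0.02125 V

0.02125 V


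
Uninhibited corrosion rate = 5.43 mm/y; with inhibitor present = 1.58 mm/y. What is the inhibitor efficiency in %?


Apply the inhibitor-efficiency definition: IE = (CR_blank − CR_inh)/CR_blank × 100
IE = (5.43 − 1.58) / 5.43 × 100
IE = 3.85 / 5.43 × 100 = 70.9 %

70.9 %


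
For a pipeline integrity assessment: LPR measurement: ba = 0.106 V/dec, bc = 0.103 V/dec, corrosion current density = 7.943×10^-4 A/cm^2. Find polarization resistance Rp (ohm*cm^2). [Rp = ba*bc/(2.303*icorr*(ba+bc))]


Apply the Stern-Geary equation: Rp = ba*bc / (2.303*icorr*(ba+bc))
ba*bc = 0.106*0.103 = 0.010918
ba+bc = 0.209; 2.303*icorr*(ba+bc) = 2.303*7.943×10^-4*0.209 = 3.8231804×10^-4
Rp = 0.010918 / 3.8231804×10^-4 = 28.56 ohm*cm^2

28.56 ohm*cm^2


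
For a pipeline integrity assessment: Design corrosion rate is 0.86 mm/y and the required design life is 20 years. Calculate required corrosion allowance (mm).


Corrosion allowance = CR × design life
CA = 0.86 * 20 = 17.2 mm

17.2 mm


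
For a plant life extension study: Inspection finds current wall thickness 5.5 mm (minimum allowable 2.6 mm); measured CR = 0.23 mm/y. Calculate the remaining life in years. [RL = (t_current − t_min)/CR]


Apply the remaining-life relation: RL = (t_current − t_min) / CR
RL = (5.5 − 2.6) / 0.23 = 2.9 / 0.23 = 12.6 years

12.6 years


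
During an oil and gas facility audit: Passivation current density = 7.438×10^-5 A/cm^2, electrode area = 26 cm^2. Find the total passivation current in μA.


I = i_pass * A, then convert A → μA (×10^6)
I = 7.438×10^-5 * 26 * 10^6 = 1933.88 μA

1933.88 μA


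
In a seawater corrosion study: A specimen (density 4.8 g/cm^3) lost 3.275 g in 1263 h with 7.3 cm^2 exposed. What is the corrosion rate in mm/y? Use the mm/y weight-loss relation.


Apply the mm/y weight-loss relation: CR = 87600 * W / (D * A * T)
Numerator: 87600 * 3.275 = 286890.0
Denominator: 4.8 * 7.3 * 1263 = 44255.52
CR = 286890.0 / 44255.52 = 6.4826 mm/y

6.4826 mm/y


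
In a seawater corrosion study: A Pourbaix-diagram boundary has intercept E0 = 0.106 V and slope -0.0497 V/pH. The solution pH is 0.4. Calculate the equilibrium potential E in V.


Apply the Pourbaix line equation: E = E0 + slope*pH
E = 0.106 + (-0.0497)*0.4 = 0.106 + (-0.01988) = 0.08612 V
Rounded to 3 decimal places: E = 0.086 V

0.086 V


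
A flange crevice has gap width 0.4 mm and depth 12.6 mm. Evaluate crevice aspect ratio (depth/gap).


Aspect ratio = depth / gap
Ratio = 12.6 / 0.4 = 31.5

31.5


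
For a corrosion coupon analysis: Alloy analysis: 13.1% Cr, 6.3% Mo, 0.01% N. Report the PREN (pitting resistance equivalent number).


Apply the PREN formula: PREN = Cr + 3.3*Mo + 16*N
PREN = 13.1 + 3.3*6.3 + 16*0.01
PREN = 13.1 + 20.79 + 0.16 = 34.05

34.05


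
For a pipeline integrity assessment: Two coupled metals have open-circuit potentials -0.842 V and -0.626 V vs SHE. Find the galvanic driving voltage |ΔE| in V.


Driving voltage is the absolute potential difference.
|ΔE| = |-0.842 − (-0.626)| = 0.216 V

0.216 V


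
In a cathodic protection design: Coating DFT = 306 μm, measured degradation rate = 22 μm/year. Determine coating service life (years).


Service life = thickness / degradation rate
Life = 306 / 22 = 13.9 years

13.9 years


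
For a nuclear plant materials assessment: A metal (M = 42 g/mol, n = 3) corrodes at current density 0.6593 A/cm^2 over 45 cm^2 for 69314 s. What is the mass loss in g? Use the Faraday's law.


Apply Faraday's law: m = i*A*t*M / (n*F)
Total charge passed Q = i*A*t = 0.6593*45*69314 = 2056442.409 C
m = Q*M/(n*F) = 2056442.409*42/(3*96485) = 298.39 g

298.39 g


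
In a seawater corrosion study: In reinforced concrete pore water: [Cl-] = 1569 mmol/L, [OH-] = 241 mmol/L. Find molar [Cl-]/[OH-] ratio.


Threshold parameter = [Cl-] / [OH-] (molar basis; both in mmol/L, so units cancel)
Ratio = 1569 / 241 = 6.51

6.51


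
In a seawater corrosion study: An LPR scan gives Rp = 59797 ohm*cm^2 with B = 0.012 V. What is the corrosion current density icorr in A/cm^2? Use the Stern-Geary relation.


Apply the Stern-Geary relation: icorr = B / Rp
icorr = 0.012 / 59797 = 2.007×10^-7 A/cm^2

2.007×10^-7 A/cm^2


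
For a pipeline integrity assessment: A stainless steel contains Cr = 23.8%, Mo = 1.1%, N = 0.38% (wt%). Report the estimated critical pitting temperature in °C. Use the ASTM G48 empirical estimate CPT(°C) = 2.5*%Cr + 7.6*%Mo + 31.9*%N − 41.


Apply the ASTM G48 empirical CPT estimate: CPT(°C) = 2.5*%Cr + 7.6*%Mo + 31.9*%N − 41
2.5*23.8 = 59.5; 7.6*1.1 = 8.36; 31.9*0.38 = 12.122
CPT = 59.5 + 8.36 + 12.122 − 41 = 38.982 °C
Rounded to 0.1 °C: CPT ≈ 39.0 °C

39.0 °C


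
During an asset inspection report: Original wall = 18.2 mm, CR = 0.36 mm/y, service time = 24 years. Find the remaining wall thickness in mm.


Remaining wall = original − CR × time
t = 18.2 − 0.36*24 = 18.2 − 8.64 = 9.56 mm

9.56 mm


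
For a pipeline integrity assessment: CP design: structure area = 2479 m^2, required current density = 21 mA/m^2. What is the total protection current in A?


I = area * current density, then convert mA → A (÷1000)
I = 2479 * 21 / 1000 = 52.06 A

52.06 A


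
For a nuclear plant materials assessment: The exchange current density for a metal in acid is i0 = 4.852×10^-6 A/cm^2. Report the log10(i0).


i0 = 4.852×10^-6 A/cm^2
log10(i0) = -5.314

-5.314


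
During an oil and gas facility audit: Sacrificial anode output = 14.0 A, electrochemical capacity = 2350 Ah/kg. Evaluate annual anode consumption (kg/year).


Annual consumption = current * hours per year / capacity
Rate = 14.0 * 8760 / 2350 = 52.2 kg/year

52.2 kg/year


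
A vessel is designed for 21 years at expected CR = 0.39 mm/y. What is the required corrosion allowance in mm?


Corrosion allowance = CR × design life
CA = 0.39 * 21 = 8.19 mm

8.19 mm


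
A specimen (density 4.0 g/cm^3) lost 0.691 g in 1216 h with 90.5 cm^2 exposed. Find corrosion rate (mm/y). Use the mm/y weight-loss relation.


Apply the mm/y weight-loss relation: CR = 87600 * W / (D * A * T)
Numerator: 87600 * 0.691 = 60531.6
Denominator: 4.0 * 90.5 * 1216 = 440192.0
CR = 60531.6 / 440192.0 = 0.137512 mm/y

0.137512 mm/y


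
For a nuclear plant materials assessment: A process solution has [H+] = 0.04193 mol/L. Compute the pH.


pH = −log10[H+]
pH = −log10(0.04193) = 1.38

1.38


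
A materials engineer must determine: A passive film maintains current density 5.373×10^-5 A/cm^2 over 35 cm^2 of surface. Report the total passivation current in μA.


I = i_pass * A, then convert A → μA (×10^6)
I = 5.373×10^-5 * 35 * 10^6 = 1880.55 μA

1880.55 μA


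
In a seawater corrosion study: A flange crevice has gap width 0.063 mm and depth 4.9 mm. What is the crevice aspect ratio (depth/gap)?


Aspect ratio = depth / gap
Ratio = 4.9 / 0.063 = 77.8

77.8


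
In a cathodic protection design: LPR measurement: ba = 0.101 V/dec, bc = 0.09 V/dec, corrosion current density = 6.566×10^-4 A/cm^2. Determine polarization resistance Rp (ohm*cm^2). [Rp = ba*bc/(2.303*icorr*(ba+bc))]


Apply the Stern-Geary equation: Rp = ba*bc / (2.303*icorr*(ba+bc))
ba*bc = 0.101*0.09 = 0.00909
ba+bc = 0.191; 2.303*icorr*(ba+bc) = 2.303*6.566×10^-4*0.191 = 2.8882061×10^-4
Rp = 0.00909 / 2.8882061×10^-4 = 31.47 ohm*cm^2

31.47 ohm*cm^2


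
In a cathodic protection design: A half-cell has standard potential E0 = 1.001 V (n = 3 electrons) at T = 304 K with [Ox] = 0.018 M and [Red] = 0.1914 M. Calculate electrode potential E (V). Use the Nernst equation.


Apply the Nernst equation: E = E0 + (RT/nF)*ln([Ox]/[Red])
Step 1: RT/nF = 8.314*304/(3*96485) = 0.00873178 V
Step 2: [Ox]/[Red] = 0.018/0.1914 = 0.094044
Step 3: ln(0.094044) = -2.363993
Step 4: correction = 0.00873178 * -2.363993 = -0.0206 V
E = 1.001 + -0.0206 = 0.9804 V

0.9804 V


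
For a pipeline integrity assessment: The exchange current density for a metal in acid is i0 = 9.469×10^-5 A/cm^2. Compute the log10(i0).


i0 = 9.469×10^-5 A/cm^2
log10(i0) = -4.024

-4.024


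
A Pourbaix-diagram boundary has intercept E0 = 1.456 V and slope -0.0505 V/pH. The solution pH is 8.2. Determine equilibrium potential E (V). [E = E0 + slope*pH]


Apply the Pourbaix line equation: E = E0 + slope*pH
E = 1.456 + (-0.0505)*8.2 = 1.456 + (-0.4141) = 1.0419 V
Rounded to 4 decimal places: E = 1.0419 V

1.0419 V


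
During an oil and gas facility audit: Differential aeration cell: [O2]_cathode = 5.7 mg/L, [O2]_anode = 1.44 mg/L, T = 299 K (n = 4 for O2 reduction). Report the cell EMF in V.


Apply the Nernst concentration-cell relation: E = (RT/nF)*ln(C_cathode/C_anode)
RT/nF = 8.314*299/(4*96485) = 0.00644112 V
ln(5.7/1.44) = 1.37582
E = 0.00644112 * 1.37582 = 0.00886 V

0.00886 V


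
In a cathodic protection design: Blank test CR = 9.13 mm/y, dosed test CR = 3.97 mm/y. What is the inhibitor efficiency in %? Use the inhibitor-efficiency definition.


Apply the inhibitor-efficiency definition: IE = (CR_blank − CR_inh)/CR_blank × 100
IE = (9.13 − 3.97) / 9.13 × 100
IE = 5.16 / 9.13 × 100 = 56.5 %

56.5 %


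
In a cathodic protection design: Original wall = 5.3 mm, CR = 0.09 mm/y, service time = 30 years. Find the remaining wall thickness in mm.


Remaining wall = original − CR × time
t = 5.3 − 0.09*30 = 5.3 − 2.7 = 2.6 mm

2.6 mm


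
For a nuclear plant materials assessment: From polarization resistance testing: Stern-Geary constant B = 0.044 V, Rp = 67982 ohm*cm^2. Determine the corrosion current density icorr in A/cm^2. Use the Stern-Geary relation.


Apply the Stern-Geary relation: icorr = B / Rp
icorr = 0.044 / 67982 = 6.472×10^-7 A/cm^2

6.472×10^-7 A/cm^2


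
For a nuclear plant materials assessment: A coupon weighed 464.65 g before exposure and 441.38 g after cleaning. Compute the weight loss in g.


Weight loss = initial − final
WL = 464.65 − 441.38 = 23.27 g

23.27 g


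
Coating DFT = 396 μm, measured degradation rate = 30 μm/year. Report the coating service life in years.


Service life = thickness / degradation rate
Life = 396 / 30 = 13.2 years

13.2 years


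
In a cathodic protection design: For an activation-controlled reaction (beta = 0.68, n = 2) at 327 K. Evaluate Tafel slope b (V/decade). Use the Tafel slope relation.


Apply the Tafel slope relation: b = 2.303*R*T/(beta*n*F)
Numerator: 2.303 * 8.314 * 327 = 6261.12
Denominator: 0.68 * 2 * 96485 = 131219.6
b = 6261.12 / 131219.6 = 0.048 V/decade

0.048 V/decade


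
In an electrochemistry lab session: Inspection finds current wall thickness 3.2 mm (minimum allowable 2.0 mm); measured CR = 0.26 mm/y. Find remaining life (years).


Apply the remaining-life relation: RL = (t_current − t_min) / CR
RL = (3.2 − 2.0) / 0.26 = 1.2 / 0.26 = 4.6 years

4.6 years


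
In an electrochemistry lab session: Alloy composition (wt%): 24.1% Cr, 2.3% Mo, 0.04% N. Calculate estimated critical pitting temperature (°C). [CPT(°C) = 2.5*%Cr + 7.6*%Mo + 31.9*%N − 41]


Apply the ASTM G48 empirical CPT estimate: CPT(°C) = 2.5*%Cr + 7.6*%Mo + 31.9*%N − 41
2.5*24.1 = 60.25; 7.6*2.3 = 17.48; 31.9*0.04 = 1.276
CPT = 60.25 + 17.48 + 1.276 − 41 = 38.006 °C
Rounded to 0.1 °C: CPT ≈ 38.0 °C

38.0 °C


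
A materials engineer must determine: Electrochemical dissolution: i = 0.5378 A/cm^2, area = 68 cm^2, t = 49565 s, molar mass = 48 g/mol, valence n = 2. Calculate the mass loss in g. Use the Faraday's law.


Apply Faraday's law: m = i*A*t*M / (n*F)
Total charge passed Q = i*A*t = 0.5378*68*49565 = 1812611.876 C
m = Q*M/(n*F) = 1812611.876*48/(2*96485) = 450.8751 g

450.8751 g


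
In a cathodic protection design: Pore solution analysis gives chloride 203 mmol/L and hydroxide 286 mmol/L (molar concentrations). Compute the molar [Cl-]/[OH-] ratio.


Threshold parameter = [Cl-] / [OH-] (molar basis; both in mmol/L, so units cancel)
Ratio = 203 / 286 = 0.71

0.71


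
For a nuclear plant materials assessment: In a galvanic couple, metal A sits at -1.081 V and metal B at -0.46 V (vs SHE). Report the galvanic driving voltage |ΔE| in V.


Driving voltage is the absolute potential difference.
|ΔE| = |-1.081 − (-0.46)| = 0.621 V

0.621 V


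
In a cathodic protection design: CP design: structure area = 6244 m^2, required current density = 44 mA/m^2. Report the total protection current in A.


I = area * current density, then convert mA → A (÷1000)
I = 6244 * 44 / 1000 = 274.74 A

274.74 A


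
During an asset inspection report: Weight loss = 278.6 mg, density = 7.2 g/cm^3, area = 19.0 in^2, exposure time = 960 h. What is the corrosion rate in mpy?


Apply the mpy weight-loss relation: CR = 534 * W / (D * A * T)
Numerator: 534 * 278.6 = 148772.4
Denominator: 7.2 * 19.0 * 960 = 131328.0
CR = 148772.4 / 131328.0 = 1.13283 mpy

1.13283 mpy


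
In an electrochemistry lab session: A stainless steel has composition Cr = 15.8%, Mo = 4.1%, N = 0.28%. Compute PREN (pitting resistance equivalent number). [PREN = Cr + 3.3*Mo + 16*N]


Apply the PREN formula: PREN = Cr + 3.3*Mo + 16*N
PREN = 15.8 + 3.3*4.1 + 16*0.28
PREN = 15.8 + 13.53 + 4.48 = 33.81

33.81


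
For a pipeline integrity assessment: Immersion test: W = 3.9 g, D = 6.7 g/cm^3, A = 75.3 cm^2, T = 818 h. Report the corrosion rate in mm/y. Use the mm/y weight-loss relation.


Apply the mm/y weight-loss relation: CR = 87600 * W / (D * A * T)
Numerator: 87600 * 3.9 = 341640.0
Denominator: 6.7 * 75.3 * 818 = 412689.18
CR = 341640.0 / 412689.18 = 0.8278 mm/y

0.8278 mm/y


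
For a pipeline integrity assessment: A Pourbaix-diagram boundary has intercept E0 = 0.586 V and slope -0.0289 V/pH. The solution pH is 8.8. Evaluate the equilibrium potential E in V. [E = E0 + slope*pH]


Apply the Pourbaix line equation: E = E0 + slope*pH
E = 0.586 + (-0.0289)*8.8 = 0.586 + (-0.25432) = 0.33168 V
Rounded to 4 decimal places: E = 0.3317 V

0.3317 V


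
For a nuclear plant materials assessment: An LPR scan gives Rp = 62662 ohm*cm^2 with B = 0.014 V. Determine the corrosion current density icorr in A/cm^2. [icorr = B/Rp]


Apply the Stern-Geary relation: icorr = B / Rp
icorr = 0.014 / 62662 = 2.234×10^-7 A/cm^2

2.234×10^-7 A/cm^2


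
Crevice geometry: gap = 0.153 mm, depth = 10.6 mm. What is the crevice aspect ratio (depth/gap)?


Aspect ratio = depth / gap
Ratio = 10.6 / 0.153 = 69.3

69.3


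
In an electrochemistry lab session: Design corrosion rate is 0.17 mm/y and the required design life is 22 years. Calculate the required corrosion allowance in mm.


Corrosion allowance = CR × design life
CA = 0.17 * 22 = 3.74 mm

3.74 mm


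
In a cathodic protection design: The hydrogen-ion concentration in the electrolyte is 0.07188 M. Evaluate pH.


pH = −log10[H+]
pH = −log10(0.07188) = 1.14

1.14


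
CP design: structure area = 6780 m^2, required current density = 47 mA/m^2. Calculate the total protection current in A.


I = area * current density, then convert mA → A (÷1000)
I = 6780 * 47 / 1000 = 318.66 A

318.66 A


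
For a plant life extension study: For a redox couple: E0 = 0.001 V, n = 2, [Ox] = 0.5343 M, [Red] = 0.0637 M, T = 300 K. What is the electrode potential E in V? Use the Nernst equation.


Apply the Nernst equation: E = E0 + (RT/nF)*ln([Ox]/[Red])
Step 1: RT/nF = 8.314*300/(2*96485) = 0.01292533 V
Step 2: [Ox]/[Red] = 0.5343/0.0637 = 8.387755
Step 3: ln(8.387755) = 2.126773
Step 4: correction = 0.01292533 * 2.126773 = 0.027 V
E = 0.001 + 0.027 = 0.028 V

0.028 V


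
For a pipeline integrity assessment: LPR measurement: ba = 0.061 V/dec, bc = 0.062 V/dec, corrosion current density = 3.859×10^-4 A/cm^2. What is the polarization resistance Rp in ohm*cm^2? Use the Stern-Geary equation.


Apply the Stern-Geary equation: Rp = ba*bc / (2.303*icorr*(ba+bc))
ba*bc = 0.061*0.062 = 0.003782
ba+bc = 0.123; 2.303*icorr*(ba+bc) = 2.303*3.859×10^-4*0.123 = 1.0931351×10^-4
Rp = 0.003782 / 1.0931351×10^-4 = 34.6 ohm*cm^2

34.6 ohm*cm^2


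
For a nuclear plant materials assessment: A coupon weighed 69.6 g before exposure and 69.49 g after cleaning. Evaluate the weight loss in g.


Weight loss = initial − final
WL = 69.6 − 69.49 = 0.11 g

0.11 g


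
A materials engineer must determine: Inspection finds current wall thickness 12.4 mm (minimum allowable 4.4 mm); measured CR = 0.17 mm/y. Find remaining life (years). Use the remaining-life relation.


Apply the remaining-life relation: RL = (t_current − t_min) / CR
RL = (12.4 − 4.4) / 0.17 = 8.0 / 0.17 = 47.1 years

47.1 years


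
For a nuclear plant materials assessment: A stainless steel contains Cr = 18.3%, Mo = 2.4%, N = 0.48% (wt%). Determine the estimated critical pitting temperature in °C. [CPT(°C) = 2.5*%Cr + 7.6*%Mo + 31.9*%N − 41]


Apply the ASTM G48 empirical CPT estimate: CPT(°C) = 2.5*%Cr + 7.6*%Mo + 31.9*%N − 41
2.5*18.3 = 45.75; 7.6*2.4 = 18.24; 31.9*0.48 = 15.312
CPT = 45.75 + 18.24 + 15.312 − 41 = 38.302 °C
Rounded to 0.1 °C: CPT ≈ 38.3 °C

38.3 °C


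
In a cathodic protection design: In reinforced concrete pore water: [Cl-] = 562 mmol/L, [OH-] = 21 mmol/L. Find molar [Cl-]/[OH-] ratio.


Threshold parameter = [Cl-] / [OH-] (molar basis; both in mmol/L, so units cancel)
Ratio = 562 / 21 = 26.76

26.76


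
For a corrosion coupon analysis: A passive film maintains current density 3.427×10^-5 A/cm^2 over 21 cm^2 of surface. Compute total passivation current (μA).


I = i_pass * A, then convert A → μA (×10^6)
I = 3.427×10^-5 * 21 * 10^6 = 719.67 μA

719.67 μA


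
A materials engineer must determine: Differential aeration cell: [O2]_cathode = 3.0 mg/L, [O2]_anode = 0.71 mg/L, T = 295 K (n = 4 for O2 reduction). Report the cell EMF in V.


Apply the Nernst concentration-cell relation: E = (RT/nF)*ln(C_cathode/C_anode)
RT/nF = 8.314*295/(4*96485) = 0.00635495 V
ln(3.0/0.71) = 1.4411
E = 0.00635495 * 1.4411 = 0.00916 V

0.00916 V


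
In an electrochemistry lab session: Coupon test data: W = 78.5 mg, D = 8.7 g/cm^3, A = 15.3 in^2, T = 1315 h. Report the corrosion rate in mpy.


Apply the mpy weight-loss relation: CR = 534 * W / (D * A * T)
Numerator: 534 * 78.5 = 41919.0
Denominator: 8.7 * 15.3 * 1315 = 175039.65
CR = 41919.0 / 175039.65 = 0.2395 mpy

0.2395 mpy


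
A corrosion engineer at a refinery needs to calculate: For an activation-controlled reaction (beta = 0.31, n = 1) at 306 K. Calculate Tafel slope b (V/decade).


Apply the Tafel slope relation: b = 2.303*R*T/(beta*n*F)
Numerator: 2.303 * 8.314 * 306 = 5859.03
Denominator: 0.31 * 1 * 96485 = 29910.35
b = 5859.03 / 29910.35 = 0.1959 V/decade

0.1959 V/decade


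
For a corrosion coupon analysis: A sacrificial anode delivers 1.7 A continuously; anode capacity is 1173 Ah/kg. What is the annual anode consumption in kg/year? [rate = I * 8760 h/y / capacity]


Annual consumption = current * hours per year / capacity
Rate = 1.7 * 8760 / 1173 = 12.7 kg/year

12.7 kg/year


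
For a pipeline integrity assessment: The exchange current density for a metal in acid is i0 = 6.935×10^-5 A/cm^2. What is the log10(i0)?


i0 = 6.935×10^-5 A/cm^2
log10(i0) = -4.159

-4.159


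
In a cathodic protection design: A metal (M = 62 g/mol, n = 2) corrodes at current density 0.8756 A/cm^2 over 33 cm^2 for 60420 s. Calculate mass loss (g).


Apply Faraday's law: m = i*A*t*M / (n*F)
Total charge passed Q = i*A*t = 0.8756*33*60420 = 1745823.816 C
m = Q*M/(n*F) = 1745823.816*62/(2*96485) = 560.92178 g

560.92178 g


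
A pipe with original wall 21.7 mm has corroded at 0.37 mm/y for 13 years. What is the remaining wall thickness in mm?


Remaining wall = original − CR × time
t = 21.7 − 0.37*13 = 21.7 − 4.81 = 16.89 mm

16.89 mm


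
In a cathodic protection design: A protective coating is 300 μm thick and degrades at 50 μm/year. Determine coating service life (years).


Service life = thickness / degradation rate
Life = 300 / 50 = 6.0 years

6.0 years


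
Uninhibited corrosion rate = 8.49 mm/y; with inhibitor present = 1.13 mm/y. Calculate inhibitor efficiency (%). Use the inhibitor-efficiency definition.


Apply the inhibitor-efficiency definition: IE = (CR_blank − CR_inh)/CR_blank × 100
IE = (8.49 − 1.13) / 8.49 × 100
IE = 7.36 / 8.49 × 100 = 86.7 %

86.7 %


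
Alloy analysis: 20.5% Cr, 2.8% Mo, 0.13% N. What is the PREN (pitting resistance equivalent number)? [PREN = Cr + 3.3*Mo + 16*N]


Apply the PREN formula: PREN = Cr + 3.3*Mo + 16*N
PREN = 20.5 + 3.3*2.8 + 16*0.13
PREN = 20.5 + 9.24 + 2.08 = 31.82

31.82


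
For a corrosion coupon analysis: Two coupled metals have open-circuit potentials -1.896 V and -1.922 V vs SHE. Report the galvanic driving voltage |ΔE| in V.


Driving voltage is the absolute potential difference.
|ΔE| = |-1.896 − (-1.922)| = 0.026 V

0.026 V


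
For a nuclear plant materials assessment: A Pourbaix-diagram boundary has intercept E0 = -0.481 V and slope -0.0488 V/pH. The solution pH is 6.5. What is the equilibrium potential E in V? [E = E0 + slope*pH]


Apply the Pourbaix line equation: E = E0 + slope*pH
E = -0.481 + (-0.0488)*6.5 = -0.481 + (-0.3172) = -0.7982 V
Rounded to 4 decimal places: E = -0.7982 V

-0.7982 V


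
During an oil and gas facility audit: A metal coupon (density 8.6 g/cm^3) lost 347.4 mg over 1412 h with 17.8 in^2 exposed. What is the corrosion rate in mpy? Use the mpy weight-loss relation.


Apply the mpy weight-loss relation: CR = 534 * W / (D * A * T)
Numerator: 534 * 347.4 = 185511.6
Denominator: 8.6 * 17.8 * 1412 = 216148.96
CR = 185511.6 / 216148.96 = 0.85826 mpy

0.85826 mpy


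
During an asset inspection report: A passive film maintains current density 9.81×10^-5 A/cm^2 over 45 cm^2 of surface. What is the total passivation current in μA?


I = i_pass * A, then convert A → μA (×10^6)
I = 9.81×10^-5 * 45 * 10^6 = 4414.5 μA

4414.5 μA


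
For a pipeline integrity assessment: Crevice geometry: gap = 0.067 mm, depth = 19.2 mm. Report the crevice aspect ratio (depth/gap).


Aspect ratio = depth / gap
Ratio = 19.2 / 0.067 = 286.6

286.6


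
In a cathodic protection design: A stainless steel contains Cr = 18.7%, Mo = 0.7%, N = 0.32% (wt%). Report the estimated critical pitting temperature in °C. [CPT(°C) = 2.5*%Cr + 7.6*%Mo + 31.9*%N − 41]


Apply the ASTM G48 empirical CPT estimate: CPT(°C) = 2.5*%Cr + 7.6*%Mo + 31.9*%N − 41
2.5*18.7 = 46.75; 7.6*0.7 = 5.32; 31.9*0.32 = 10.208
CPT = 46.75 + 5.32 + 10.208 − 41 = 21.278 °C
Rounded to 0.1 °C: CPT ≈ 21.3 °C

21.3 °C


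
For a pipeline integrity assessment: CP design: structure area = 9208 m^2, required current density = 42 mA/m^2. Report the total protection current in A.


I = area * current density, then convert mA → A (÷1000)
I = 9208 * 42 / 1000 = 386.74 A

386.74 A


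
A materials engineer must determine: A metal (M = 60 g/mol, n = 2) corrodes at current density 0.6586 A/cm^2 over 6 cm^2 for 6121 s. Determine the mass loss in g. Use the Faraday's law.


Apply Faraday's law: m = i*A*t*M / (n*F)
Total charge passed Q = i*A*t = 0.6586*6*6121 = 24187.7436 C
m = Q*M/(n*F) = 24187.7436*60/(2*96485) = 7.52067 g

7.52067 g


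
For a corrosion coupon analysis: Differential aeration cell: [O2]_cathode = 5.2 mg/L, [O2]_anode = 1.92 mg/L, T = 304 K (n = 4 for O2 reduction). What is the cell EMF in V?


Apply the Nernst concentration-cell relation: E = (RT/nF)*ln(C_cathode/C_anode)
RT/nF = 8.314*304/(4*96485) = 0.00654883 V
ln(5.2/1.92) = 0.99633
E = 0.00654883 * 0.99633 = 0.00652 V

0.00652 V


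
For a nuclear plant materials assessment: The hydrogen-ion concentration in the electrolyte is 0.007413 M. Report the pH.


pH = −log10[H+]
pH = −log10(0.007413) = 2.13

2.13


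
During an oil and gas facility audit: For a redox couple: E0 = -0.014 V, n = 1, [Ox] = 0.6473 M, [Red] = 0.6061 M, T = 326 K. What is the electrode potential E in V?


Apply the Nernst equation: E = E0 + (RT/nF)*ln([Ox]/[Red])
Step 1: RT/nF = 8.314*326/(1*96485) = 0.02809104 V
Step 2: [Ox]/[Red] = 0.6473/0.6061 = 1.067976
Step 3: ln(1.067976) = 0.065765
Step 4: correction = 0.02809104 * 0.065765 = 0.002 V
E = -0.014 + 0.002 = -0.012 V

-0.012 V


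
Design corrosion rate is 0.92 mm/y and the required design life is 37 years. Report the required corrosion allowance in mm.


Corrosion allowance = CR × design life
CA = 0.92 * 37 = 34.04 mm

34.04 mm


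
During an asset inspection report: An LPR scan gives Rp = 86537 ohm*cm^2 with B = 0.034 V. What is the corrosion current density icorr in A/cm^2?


Apply the Stern-Geary relation: icorr = B / Rp
icorr = 0.034 / 86537 = 3.929×10^-7 A/cm^2

3.929×10^-7 A/cm^2


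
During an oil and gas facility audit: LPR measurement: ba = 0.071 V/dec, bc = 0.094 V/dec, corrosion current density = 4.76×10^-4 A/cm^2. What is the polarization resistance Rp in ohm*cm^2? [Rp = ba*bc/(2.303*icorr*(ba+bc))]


Apply the Stern-Geary equation: Rp = ba*bc / (2.303*icorr*(ba+bc))
ba*bc = 0.071*0.094 = 0.006674
ba+bc = 0.165; 2.303*icorr*(ba+bc) = 2.303*4.76×10^-4*0.165 = 1.8087762×10^-4
Rp = 0.006674 / 1.8087762×10^-4 = 36.9 ohm*cm^2

36.9 ohm*cm^2


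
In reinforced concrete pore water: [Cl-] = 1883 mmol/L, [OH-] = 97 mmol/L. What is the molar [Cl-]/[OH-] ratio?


Threshold parameter = [Cl-] / [OH-] (molar basis; both in mmol/L, so units cancel)
Ratio = 1883 / 97 = 19.41

19.41


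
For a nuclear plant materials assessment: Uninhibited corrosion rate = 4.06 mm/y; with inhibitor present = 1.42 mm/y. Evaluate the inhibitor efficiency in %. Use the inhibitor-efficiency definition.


Apply the inhibitor-efficiency definition: IE = (CR_blank − CR_inh)/CR_blank × 100
IE = (4.06 − 1.42) / 4.06 × 100
IE = 2.64 / 4.06 × 100 = 65.0 %

65.0 %


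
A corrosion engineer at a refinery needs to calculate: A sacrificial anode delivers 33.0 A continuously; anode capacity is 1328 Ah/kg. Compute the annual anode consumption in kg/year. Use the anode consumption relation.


Annual consumption = current * hours per year / capacity
Rate = 33.0 * 8760 / 1328 = 217.7 kg/year

217.7 kg/year


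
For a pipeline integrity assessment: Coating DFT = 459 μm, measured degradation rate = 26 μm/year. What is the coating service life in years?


Service life = thickness / degradation rate
Life = 459 / 26 = 17.7 years

17.7 years


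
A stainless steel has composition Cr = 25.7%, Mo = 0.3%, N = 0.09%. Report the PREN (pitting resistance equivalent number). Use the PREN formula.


Apply the PREN formula: PREN = Cr + 3.3*Mo + 16*N
PREN = 25.7 + 3.3*0.3 + 16*0.09
PREN = 25.7 + 0.99 + 1.44 = 28.13

28.13


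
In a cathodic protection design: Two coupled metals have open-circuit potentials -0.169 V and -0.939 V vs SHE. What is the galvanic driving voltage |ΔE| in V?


Driving voltage is the absolute potential difference.
|ΔE| = |-0.169 − (-0.939)| = 0.77 V

0.77 V


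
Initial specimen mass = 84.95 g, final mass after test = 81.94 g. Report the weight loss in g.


Weight loss = initial − final
WL = 84.95 − 81.94 = 3.01 g

3.01 g


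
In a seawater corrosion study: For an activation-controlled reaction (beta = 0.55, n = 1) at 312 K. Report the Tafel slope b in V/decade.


Apply the Tafel slope relation: b = 2.303*R*T/(beta*n*F)
Numerator: 2.303 * 8.314 * 312 = 5973.91
Denominator: 0.55 * 1 * 96485 = 53066.75
b = 5973.91 / 53066.75 = 0.113 V/decade

0.113 V/decade


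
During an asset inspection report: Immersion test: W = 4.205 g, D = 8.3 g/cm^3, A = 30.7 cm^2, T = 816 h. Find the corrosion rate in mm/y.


Apply the mm/y weight-loss relation: CR = 87600 * W / (D * A * T)
Numerator: 87600 * 4.205 = 368358.0
Denominator: 8.3 * 30.7 * 816 = 207924.96
CR = 368358.0 / 207924.96 = 1.77159 mm/y

1.77159 mm/y


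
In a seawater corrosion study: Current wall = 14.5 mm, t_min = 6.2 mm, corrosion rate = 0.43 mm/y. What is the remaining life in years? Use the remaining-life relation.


Apply the remaining-life relation: RL = (t_current − t_min) / CR
RL = (14.5 − 6.2) / 0.43 = 8.3 / 0.43 = 19.3 years

19.3 years


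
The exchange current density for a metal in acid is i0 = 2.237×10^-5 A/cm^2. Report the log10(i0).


i0 = 2.237×10^-5 A/cm^2
log10(i0) = -4.65

-4.65


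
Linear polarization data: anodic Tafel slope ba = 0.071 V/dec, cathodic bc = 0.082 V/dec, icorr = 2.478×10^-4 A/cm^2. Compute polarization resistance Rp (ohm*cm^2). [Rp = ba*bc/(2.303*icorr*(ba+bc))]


Apply the Stern-Geary equation: Rp = ba*bc / (2.303*icorr*(ba+bc))
ba*bc = 0.071*0.082 = 0.005822
ba+bc = 0.153; 2.303*icorr*(ba+bc) = 2.303*2.478×10^-4*0.153 = 8.731456×10^-5
Rp = 0.005822 / 8.731456×10^-5 = 66.68 ohm*cm^2

66.68 ohm*cm^2


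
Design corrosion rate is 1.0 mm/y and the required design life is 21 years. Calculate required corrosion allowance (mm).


Corrosion allowance = CR × design life
CA = 1.0 * 21 = 21.0 mm

21.0 mm


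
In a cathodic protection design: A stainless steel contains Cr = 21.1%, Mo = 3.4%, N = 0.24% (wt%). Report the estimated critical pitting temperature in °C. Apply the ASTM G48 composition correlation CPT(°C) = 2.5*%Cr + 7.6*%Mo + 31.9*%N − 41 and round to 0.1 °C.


Apply the ASTM G48 empirical CPT estimate: CPT(°C) = 2.5*%Cr + 7.6*%Mo + 31.9*%N − 41
2.5*21.1 = 52.75; 7.6*3.4 = 25.84; 31.9*0.24 = 7.656
CPT = 52.75 + 25.84 + 7.656 − 41 = 45.246 °C
Rounded to 0.1 °C: CPT ≈ 45.2 °C

45.2 °C


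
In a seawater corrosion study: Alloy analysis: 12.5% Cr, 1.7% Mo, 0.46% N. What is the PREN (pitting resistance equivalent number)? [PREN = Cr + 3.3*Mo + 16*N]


Apply the PREN formula: PREN = Cr + 3.3*Mo + 16*N
PREN = 12.5 + 3.3*1.7 + 16*0.46
PREN = 12.5 + 5.61 + 7.36 = 25.47

25.47


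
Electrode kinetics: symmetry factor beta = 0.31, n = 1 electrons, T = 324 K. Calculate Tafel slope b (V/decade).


Apply the Tafel slope relation: b = 2.303*R*T/(beta*n*F)
Numerator: 2.303 * 8.314 * 324 = 6203.67
Denominator: 0.31 * 1 * 96485 = 29910.35
b = 6203.67 / 29910.35 = 0.207 V/decade

0.207 V/decade


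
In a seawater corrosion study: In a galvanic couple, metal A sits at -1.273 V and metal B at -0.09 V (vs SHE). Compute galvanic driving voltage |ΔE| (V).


Driving voltage is the absolute potential difference.
|ΔE| = |-1.273 − (-0.09)| = 1.183 V

1.183 V


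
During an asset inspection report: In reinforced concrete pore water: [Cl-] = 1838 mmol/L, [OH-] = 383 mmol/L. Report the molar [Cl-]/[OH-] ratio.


Threshold parameter = [Cl-] / [OH-] (molar basis; both in mmol/L, so units cancel)
Ratio = 1838 / 383 = 4.8

4.8


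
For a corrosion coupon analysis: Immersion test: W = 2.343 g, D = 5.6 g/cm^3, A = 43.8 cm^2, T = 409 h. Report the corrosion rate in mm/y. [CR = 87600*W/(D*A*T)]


Apply the mm/y weight-loss relation: CR = 87600 * W / (D * A * T)
Numerator: 87600 * 2.343 = 205246.8
Denominator: 5.6 * 43.8 * 409 = 100319.52
CR = 205246.8 / 100319.52 = 2.0459 mm/y

2.0459 mm/y


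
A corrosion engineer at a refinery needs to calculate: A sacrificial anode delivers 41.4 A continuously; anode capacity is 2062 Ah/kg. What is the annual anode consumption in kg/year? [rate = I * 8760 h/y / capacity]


Annual consumption = current * hours per year / capacity
Rate = 41.4 * 8760 / 2062 = 175.9 kg/year

175.9 kg/year


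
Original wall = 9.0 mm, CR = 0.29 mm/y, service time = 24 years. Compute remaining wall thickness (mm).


Remaining wall = original − CR × time
t = 9.0 − 0.29*24 = 9.0 − 6.96 = 2.04 mm

2.04 mm


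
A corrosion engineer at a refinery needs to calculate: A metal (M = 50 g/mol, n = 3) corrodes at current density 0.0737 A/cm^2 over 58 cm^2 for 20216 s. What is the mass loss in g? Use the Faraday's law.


Apply Faraday's law: m = i*A*t*M / (n*F)
Total charge passed Q = i*A*t = 0.0737*58*20216 = 86415.3136 C
m = Q*M/(n*F) = 86415.3136*50/(3*96485) = 14.9272 g

14.9272 g


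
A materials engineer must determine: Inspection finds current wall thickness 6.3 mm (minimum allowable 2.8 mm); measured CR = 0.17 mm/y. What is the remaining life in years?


Apply the remaining-life relation: RL = (t_current − t_min) / CR
RL = (6.3 − 2.8) / 0.17 = 3.5 / 0.17 = 20.6 years

20.6 years


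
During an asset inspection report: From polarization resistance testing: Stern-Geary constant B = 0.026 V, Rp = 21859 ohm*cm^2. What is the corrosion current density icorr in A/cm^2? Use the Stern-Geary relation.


Apply the Stern-Geary relation: icorr = B / Rp
icorr = 0.026 / 21859 = 1.189×10^-6 A/cm^2

1.189×10^-6 A/cm^2


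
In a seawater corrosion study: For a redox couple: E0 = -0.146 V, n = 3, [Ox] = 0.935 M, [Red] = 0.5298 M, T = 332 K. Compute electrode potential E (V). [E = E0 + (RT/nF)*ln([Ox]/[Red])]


Apply the Nernst equation: E = E0 + (RT/nF)*ln([Ox]/[Red])
Step 1: RT/nF = 8.314*332/(3*96485) = 0.00953602 V
Step 2: [Ox]/[Red] = 0.935/0.5298 = 1.764817
Step 3: ln(1.764817) = 0.568047
Step 4: correction = 0.00953602 * 0.568047 = 0.005 V
E = -0.146 + 0.005 = -0.141 V

-0.141 V


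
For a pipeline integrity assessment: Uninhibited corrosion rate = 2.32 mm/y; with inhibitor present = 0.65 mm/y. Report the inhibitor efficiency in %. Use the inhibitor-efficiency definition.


Apply the inhibitor-efficiency definition: IE = (CR_blank − CR_inh)/CR_blank × 100
IE = (2.32 − 0.65) / 2.32 × 100
IE = 1.67 / 2.32 × 100 = 72.0 %

72.0 %


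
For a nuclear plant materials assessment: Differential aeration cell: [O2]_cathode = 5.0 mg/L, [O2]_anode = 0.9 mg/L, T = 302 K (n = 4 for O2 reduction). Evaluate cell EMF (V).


Apply the Nernst concentration-cell relation: E = (RT/nF)*ln(C_cathode/C_anode)
RT/nF = 8.314*302/(4*96485) = 0.00650575 V
ln(5.0/0.9) = 1.7148
E = 0.00650575 * 1.7148 = 0.01116 V

0.01116 V


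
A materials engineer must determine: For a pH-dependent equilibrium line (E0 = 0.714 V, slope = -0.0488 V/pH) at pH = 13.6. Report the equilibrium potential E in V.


Apply the Pourbaix line equation: E = E0 + slope*pH
E = 0.714 + (-0.0488)*13.6 = 0.714 + (-0.66368) = 0.05032 V
Rounded to 3 decimal places: E = 0.050 V

0.050 V


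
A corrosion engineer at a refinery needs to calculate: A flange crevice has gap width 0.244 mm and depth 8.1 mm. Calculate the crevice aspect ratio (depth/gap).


Aspect ratio = depth / gap
Ratio = 8.1 / 0.244 = 33.2

33.2


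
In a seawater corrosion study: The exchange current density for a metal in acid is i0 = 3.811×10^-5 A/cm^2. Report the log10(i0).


i0 = 3.811×10^-5 A/cm^2
log10(i0) = -4.419

-4.419


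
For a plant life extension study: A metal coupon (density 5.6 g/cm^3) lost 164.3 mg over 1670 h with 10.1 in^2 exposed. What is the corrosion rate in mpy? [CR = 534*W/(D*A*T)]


Apply the mpy weight-loss relation: CR = 534 * W / (D * A * T)
Numerator: 534 * 164.3 = 87736.2
Denominator: 5.6 * 10.1 * 1670 = 94455.2
CR = 87736.2 / 94455.2 = 0.929 mpy

0.929 mpy


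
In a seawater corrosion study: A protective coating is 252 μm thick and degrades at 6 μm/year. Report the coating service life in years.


Service life = thickness / degradation rate
Life = 252 / 6 = 42.0 years

42.0 years


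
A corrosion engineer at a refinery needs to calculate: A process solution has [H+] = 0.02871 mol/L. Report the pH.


pH = −log10[H+]
pH = −log10(0.02871) = 1.54

1.54


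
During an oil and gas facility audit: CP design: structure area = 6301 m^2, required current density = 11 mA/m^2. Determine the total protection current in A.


I = area * current density, then convert mA → A (÷1000)
I = 6301 * 11 / 1000 = 69.31 A

69.31 A


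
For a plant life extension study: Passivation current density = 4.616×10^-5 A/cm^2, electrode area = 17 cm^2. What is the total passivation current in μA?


I = i_pass * A, then convert A → μA (×10^6)
I = 4.616×10^-5 * 17 * 10^6 = 784.72 μA

784.72 μA


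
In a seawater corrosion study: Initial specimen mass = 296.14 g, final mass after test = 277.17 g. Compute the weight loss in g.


Weight loss = initial − final
WL = 296.14 − 277.17 = 18.97 g

18.97 g


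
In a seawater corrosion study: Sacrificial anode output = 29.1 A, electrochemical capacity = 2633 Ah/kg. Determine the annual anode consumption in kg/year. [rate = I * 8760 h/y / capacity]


Annual consumption = current * hours per year / capacity
Rate = 29.1 * 8760 / 2633 = 96.8 kg/year

96.8 kg/year


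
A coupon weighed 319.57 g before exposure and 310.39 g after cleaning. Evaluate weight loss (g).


Weight loss = initial − final
WL = 319.57 − 310.39 = 9.18 g

9.18 g


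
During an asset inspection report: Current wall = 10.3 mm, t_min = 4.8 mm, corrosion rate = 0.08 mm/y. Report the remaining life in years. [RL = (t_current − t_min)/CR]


Apply the remaining-life relation: RL = (t_current − t_min) / CR
RL = (10.3 − 4.8) / 0.08 = 5.5 / 0.08 = 68.8 years

68.8 years


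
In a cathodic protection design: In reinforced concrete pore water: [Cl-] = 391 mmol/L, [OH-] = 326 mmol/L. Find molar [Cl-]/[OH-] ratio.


Threshold parameter = [Cl-] / [OH-] (molar basis; both in mmol/L, so units cancel)
Ratio = 391 / 326 = 1.2

1.2


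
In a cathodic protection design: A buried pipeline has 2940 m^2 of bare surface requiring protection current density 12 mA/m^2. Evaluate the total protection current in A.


I = area * current density, then convert mA → A (÷1000)
I = 2940 * 12 / 1000 = 35.28 A

35.28 A


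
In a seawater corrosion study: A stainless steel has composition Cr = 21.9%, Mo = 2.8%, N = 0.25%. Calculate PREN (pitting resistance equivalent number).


Apply the PREN formula: PREN = Cr + 3.3*Mo + 16*N
PREN = 21.9 + 3.3*2.8 + 16*0.25
PREN = 21.9 + 9.24 + 4.0 = 35.14

35.14


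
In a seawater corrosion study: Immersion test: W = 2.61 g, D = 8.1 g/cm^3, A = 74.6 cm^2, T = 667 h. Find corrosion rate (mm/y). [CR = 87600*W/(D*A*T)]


Apply the mm/y weight-loss relation: CR = 87600 * W / (D * A * T)
Numerator: 87600 * 2.61 = 228636.0
Denominator: 8.1 * 74.6 * 667 = 403041.42
CR = 228636.0 / 403041.42 = 0.5673 mm/y

0.5673 mm/y


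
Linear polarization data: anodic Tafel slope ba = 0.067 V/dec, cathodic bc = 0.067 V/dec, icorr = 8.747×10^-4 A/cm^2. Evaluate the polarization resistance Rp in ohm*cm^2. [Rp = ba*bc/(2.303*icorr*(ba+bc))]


Apply the Stern-Geary equation: Rp = ba*bc / (2.303*icorr*(ba+bc))
ba*bc = 0.067*0.067 = 0.004489
ba+bc = 0.134; 2.303*icorr*(ba+bc) = 2.303*8.747×10^-4*0.134 = 2.6993417×10^-4
Rp = 0.004489 / 2.6993417×10^-4 = 16.6 ohm*cm^2

16.6 ohm*cm^2
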